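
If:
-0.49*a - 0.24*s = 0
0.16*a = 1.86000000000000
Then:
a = 11.62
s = -23.73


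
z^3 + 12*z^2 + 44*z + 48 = (z + 2)*(z + 4)*(z + 6)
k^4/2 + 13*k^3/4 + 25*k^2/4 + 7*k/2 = k*(k/2 + 1)*(k + 1)*(k + 7/2)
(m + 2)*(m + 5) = m^2 + 7*m + 10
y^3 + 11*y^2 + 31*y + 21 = (y + 1)*(y + 3)*(y + 7)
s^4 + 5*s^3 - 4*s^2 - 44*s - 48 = (s - 3)*(s + 2)^2*(s + 4)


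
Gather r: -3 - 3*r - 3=-3*r - 6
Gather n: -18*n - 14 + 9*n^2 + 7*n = 9*n^2 - 11*n - 14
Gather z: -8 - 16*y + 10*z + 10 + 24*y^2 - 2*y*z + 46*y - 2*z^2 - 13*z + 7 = 24*y^2 + 30*y - 2*z^2 + z*(-2*y - 3) + 9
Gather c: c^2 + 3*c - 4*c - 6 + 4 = c^2 - c - 2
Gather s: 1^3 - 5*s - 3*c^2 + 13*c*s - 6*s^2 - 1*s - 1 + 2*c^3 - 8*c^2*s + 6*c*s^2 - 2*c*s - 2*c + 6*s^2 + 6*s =2*c^3 - 3*c^2 + 6*c*s^2 - 2*c + s*(-8*c^2 + 11*c)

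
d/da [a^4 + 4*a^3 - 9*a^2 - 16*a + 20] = 4*a^3 + 12*a^2 - 18*a - 16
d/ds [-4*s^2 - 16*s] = -8*s - 16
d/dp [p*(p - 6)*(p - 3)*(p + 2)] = 4*p^3 - 21*p^2 + 36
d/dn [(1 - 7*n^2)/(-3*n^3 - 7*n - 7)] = (14*n*(3*n^3 + 7*n + 7) - (7*n^2 - 1)*(9*n^2 + 7))/(3*n^3 + 7*n + 7)^2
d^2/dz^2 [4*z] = 0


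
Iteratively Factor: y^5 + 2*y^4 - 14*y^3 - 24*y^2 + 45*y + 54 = (y + 3)*(y^4 - y^3 - 11*y^2 + 9*y + 18) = (y + 1)*(y + 3)*(y^3 - 2*y^2 - 9*y + 18) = (y - 3)*(y + 1)*(y + 3)*(y^2 + y - 6) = (y - 3)*(y + 1)*(y + 3)^2*(y - 2)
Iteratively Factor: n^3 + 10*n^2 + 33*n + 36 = (n + 3)*(n^2 + 7*n + 12) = (n + 3)*(n + 4)*(n + 3)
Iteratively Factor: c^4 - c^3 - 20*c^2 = (c + 4)*(c^3 - 5*c^2) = c*(c + 4)*(c^2 - 5*c) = c^2*(c + 4)*(c - 5)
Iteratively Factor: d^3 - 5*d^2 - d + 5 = (d - 5)*(d^2 - 1) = (d - 5)*(d - 1)*(d + 1)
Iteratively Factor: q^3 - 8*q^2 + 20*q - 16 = (q - 4)*(q^2 - 4*q + 4) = (q - 4)*(q - 2)*(q - 2)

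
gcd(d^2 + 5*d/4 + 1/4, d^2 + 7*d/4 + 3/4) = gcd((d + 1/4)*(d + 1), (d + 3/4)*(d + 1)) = d + 1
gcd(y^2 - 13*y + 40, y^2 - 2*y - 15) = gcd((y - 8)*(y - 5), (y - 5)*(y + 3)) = y - 5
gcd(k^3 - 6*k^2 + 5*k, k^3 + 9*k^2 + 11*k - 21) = k - 1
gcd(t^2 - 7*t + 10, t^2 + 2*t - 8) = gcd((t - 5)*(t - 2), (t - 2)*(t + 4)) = t - 2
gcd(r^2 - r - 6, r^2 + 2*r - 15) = r - 3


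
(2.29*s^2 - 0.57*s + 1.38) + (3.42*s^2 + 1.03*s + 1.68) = 5.71*s^2 + 0.46*s + 3.06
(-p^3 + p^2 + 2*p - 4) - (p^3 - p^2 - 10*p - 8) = -2*p^3 + 2*p^2 + 12*p + 4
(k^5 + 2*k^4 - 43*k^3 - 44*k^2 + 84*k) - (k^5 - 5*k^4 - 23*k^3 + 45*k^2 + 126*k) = 7*k^4 - 20*k^3 - 89*k^2 - 42*k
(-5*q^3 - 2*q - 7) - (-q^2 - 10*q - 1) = -5*q^3 + q^2 + 8*q - 6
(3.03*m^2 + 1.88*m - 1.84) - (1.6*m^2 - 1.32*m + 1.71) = 1.43*m^2 + 3.2*m - 3.55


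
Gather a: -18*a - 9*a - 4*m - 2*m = -27*a - 6*m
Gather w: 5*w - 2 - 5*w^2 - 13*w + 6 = -5*w^2 - 8*w + 4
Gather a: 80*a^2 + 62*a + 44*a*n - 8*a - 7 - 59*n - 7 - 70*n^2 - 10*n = 80*a^2 + a*(44*n + 54) - 70*n^2 - 69*n - 14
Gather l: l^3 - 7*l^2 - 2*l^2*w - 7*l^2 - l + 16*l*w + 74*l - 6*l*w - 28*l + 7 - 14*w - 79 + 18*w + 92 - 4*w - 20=l^3 + l^2*(-2*w - 14) + l*(10*w + 45)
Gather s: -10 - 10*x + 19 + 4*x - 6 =3 - 6*x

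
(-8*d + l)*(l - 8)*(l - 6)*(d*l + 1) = -8*d^2*l^3 + 112*d^2*l^2 - 384*d^2*l + d*l^4 - 14*d*l^3 + 40*d*l^2 + 112*d*l - 384*d + l^3 - 14*l^2 + 48*l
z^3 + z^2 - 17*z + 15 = (z - 3)*(z - 1)*(z + 5)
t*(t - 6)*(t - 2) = t^3 - 8*t^2 + 12*t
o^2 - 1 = (o - 1)*(o + 1)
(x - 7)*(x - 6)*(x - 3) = x^3 - 16*x^2 + 81*x - 126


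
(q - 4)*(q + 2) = q^2 - 2*q - 8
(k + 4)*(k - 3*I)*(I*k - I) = I*k^3 + 3*k^2 + 3*I*k^2 + 9*k - 4*I*k - 12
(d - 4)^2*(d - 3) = d^3 - 11*d^2 + 40*d - 48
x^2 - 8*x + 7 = (x - 7)*(x - 1)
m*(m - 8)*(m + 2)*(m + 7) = m^4 + m^3 - 58*m^2 - 112*m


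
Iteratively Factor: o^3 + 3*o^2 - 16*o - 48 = (o + 3)*(o^2 - 16) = (o - 4)*(o + 3)*(o + 4)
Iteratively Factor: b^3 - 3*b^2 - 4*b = (b)*(b^2 - 3*b - 4) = b*(b - 4)*(b + 1)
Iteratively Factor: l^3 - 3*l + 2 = (l - 1)*(l^2 + l - 2) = (l - 1)^2*(l + 2)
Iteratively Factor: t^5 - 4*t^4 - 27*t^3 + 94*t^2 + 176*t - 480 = (t - 4)*(t^4 - 27*t^2 - 14*t + 120) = (t - 4)*(t + 4)*(t^3 - 4*t^2 - 11*t + 30) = (t - 5)*(t - 4)*(t + 4)*(t^2 + t - 6) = (t - 5)*(t - 4)*(t - 2)*(t + 4)*(t + 3)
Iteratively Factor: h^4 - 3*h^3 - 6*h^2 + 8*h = (h - 1)*(h^3 - 2*h^2 - 8*h) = h*(h - 1)*(h^2 - 2*h - 8) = h*(h - 4)*(h - 1)*(h + 2)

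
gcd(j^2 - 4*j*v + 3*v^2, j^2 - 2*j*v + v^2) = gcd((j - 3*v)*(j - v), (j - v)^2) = -j + v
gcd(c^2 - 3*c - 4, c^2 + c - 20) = c - 4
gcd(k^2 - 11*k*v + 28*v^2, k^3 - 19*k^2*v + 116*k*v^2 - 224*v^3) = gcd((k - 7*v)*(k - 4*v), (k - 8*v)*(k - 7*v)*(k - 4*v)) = k^2 - 11*k*v + 28*v^2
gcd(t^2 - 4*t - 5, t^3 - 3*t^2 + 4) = t + 1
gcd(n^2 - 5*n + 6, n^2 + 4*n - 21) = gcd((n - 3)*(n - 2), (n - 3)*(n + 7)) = n - 3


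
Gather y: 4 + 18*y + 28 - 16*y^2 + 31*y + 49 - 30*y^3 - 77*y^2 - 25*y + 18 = -30*y^3 - 93*y^2 + 24*y + 99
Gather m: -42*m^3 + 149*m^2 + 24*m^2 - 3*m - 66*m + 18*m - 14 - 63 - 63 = -42*m^3 + 173*m^2 - 51*m - 140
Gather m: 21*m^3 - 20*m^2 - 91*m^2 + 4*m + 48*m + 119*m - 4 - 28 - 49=21*m^3 - 111*m^2 + 171*m - 81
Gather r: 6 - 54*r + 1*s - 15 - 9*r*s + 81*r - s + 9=r*(27 - 9*s)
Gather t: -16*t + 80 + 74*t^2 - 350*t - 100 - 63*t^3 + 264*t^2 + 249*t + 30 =-63*t^3 + 338*t^2 - 117*t + 10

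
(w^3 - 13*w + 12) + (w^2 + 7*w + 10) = w^3 + w^2 - 6*w + 22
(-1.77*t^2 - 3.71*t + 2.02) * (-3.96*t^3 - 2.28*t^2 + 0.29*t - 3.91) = 7.0092*t^5 + 18.7272*t^4 - 0.053700000000001*t^3 + 1.2392*t^2 + 15.0919*t - 7.8982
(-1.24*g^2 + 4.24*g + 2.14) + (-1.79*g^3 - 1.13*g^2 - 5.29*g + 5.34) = -1.79*g^3 - 2.37*g^2 - 1.05*g + 7.48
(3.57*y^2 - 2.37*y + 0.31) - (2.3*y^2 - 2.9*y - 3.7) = 1.27*y^2 + 0.53*y + 4.01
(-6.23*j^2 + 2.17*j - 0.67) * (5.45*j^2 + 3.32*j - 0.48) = -33.9535*j^4 - 8.8571*j^3 + 6.5433*j^2 - 3.266*j + 0.3216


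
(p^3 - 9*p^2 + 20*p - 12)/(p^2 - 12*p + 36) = (p^2 - 3*p + 2)/(p - 6)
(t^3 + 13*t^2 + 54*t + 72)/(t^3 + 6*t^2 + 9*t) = (t^2 + 10*t + 24)/(t*(t + 3))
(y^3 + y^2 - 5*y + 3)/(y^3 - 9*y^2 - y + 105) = (y^2 - 2*y + 1)/(y^2 - 12*y + 35)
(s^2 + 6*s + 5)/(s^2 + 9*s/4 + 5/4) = 4*(s + 5)/(4*s + 5)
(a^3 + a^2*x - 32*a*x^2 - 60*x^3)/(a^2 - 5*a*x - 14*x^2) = (-a^2 + a*x + 30*x^2)/(-a + 7*x)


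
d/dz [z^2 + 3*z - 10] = 2*z + 3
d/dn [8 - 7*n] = -7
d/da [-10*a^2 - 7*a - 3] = -20*a - 7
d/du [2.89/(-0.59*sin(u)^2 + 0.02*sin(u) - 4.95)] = (3.4102*sin(u) - 0.0578)*cos(u)/(0.59*sin(u)^2 - 0.02*sin(u) + 4.95)^2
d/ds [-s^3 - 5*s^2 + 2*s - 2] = -3*s^2 - 10*s + 2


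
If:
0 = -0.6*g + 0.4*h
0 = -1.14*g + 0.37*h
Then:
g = 0.00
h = 0.00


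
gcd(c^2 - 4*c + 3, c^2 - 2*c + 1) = c - 1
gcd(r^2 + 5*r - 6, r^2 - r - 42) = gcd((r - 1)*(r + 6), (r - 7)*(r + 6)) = r + 6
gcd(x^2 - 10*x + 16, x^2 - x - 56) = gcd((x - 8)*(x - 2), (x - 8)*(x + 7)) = x - 8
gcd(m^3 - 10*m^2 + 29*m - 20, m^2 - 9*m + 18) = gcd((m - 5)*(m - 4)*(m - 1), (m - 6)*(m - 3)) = 1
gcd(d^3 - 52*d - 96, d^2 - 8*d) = d - 8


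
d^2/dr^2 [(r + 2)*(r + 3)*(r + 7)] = 6*r + 24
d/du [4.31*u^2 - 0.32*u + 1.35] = 8.62*u - 0.32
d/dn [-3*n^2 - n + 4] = -6*n - 1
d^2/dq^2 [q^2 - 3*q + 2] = 2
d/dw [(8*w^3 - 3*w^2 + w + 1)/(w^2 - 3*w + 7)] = 2*(4*w^4 - 24*w^3 + 88*w^2 - 22*w + 5)/(w^4 - 6*w^3 + 23*w^2 - 42*w + 49)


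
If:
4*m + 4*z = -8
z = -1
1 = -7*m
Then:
No Solution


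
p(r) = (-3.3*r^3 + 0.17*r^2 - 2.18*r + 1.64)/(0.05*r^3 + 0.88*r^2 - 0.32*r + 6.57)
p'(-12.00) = -28.58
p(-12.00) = 113.44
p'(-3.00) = -4.43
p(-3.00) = 7.01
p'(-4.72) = -6.19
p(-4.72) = 16.17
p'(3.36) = -3.38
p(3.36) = -7.44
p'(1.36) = -2.19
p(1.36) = -1.18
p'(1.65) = -2.65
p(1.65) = -1.88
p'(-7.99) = -10.80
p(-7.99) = 43.04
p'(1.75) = -2.78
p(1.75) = -2.16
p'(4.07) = -3.17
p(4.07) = -9.77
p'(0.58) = -0.79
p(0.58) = -0.03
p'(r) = (-9.9*r^2 + 0.34*r - 2.18)/(0.05*r^3 + 0.88*r^2 - 0.32*r + 6.57) + (-0.15*r^2 - 1.76*r + 0.32)*(-3.3*r^3 + 0.17*r^2 - 2.18*r + 1.64)/(0.05*r^3 + 0.88*r^2 - 0.32*r + 6.57)^2 = (1.11022302462516e-16*r^5 - 2.9125*r^4 + 2.33*r^3 - 63.425*r^2 - 0.652599999999999*r - 13.7978)/(0.0025*r^6 + 0.088*r^5 + 0.7424*r^4 + 0.0938*r^3 + 11.6656*r^2 - 4.2048*r + 43.1649)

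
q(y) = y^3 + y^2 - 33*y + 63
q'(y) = 3*y^2 + 2*y - 33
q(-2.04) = 125.99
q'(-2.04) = -24.60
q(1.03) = 31.16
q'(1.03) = -27.76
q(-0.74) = 87.56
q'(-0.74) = -32.84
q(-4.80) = 133.85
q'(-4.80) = 26.52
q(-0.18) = 68.97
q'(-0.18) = -33.26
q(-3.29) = 146.78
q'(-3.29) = -7.11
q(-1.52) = 111.96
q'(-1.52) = -29.11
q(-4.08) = 146.37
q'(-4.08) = 8.78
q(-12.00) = -1125.00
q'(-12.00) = 375.00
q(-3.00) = 144.00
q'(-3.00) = -12.00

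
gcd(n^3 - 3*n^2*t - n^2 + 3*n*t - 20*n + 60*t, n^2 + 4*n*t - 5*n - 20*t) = n - 5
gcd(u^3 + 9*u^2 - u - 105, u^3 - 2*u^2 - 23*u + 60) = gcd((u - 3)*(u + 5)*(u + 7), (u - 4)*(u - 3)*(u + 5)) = u^2 + 2*u - 15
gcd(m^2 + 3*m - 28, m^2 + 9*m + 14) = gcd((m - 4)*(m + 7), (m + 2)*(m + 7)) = m + 7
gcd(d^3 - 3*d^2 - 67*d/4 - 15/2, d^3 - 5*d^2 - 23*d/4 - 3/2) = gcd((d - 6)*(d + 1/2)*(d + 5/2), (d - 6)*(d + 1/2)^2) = d^2 - 11*d/2 - 3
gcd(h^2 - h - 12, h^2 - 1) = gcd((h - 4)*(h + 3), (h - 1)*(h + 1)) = 1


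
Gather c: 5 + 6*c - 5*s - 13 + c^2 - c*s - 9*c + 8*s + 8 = c^2 + c*(-s - 3) + 3*s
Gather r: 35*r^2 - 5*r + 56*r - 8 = 35*r^2 + 51*r - 8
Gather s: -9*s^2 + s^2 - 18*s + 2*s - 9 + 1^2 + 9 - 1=-8*s^2 - 16*s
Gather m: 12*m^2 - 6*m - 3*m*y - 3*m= 12*m^2 + m*(-3*y - 9)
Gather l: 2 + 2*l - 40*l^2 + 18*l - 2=-40*l^2 + 20*l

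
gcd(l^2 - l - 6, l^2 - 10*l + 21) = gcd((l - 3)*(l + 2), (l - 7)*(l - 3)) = l - 3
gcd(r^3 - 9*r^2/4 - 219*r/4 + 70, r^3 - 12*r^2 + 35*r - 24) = r - 8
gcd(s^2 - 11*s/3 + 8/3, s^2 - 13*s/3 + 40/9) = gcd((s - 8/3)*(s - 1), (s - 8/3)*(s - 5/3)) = s - 8/3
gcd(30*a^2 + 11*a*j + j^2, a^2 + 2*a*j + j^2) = 1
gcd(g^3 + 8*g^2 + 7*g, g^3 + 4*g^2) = g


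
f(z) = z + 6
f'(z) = 1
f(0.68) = 6.68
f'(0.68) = 1.00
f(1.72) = 7.72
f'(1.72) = 1.00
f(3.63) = 9.63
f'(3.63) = 1.00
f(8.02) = 14.02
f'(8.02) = 1.00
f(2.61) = 8.61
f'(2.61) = 1.00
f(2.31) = 8.31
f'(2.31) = 1.00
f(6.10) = 12.10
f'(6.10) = 1.00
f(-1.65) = 4.35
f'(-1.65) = 1.00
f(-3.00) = 3.00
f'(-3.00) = 1.00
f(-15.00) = -9.00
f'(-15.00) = 1.00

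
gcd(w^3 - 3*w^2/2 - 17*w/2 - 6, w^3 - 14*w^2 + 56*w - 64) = w - 4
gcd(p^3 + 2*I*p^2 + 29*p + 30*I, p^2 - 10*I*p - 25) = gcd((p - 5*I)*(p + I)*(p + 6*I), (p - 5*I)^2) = p - 5*I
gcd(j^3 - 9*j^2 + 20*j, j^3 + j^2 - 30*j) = j^2 - 5*j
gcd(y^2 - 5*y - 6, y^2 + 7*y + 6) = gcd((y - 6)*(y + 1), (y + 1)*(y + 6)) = y + 1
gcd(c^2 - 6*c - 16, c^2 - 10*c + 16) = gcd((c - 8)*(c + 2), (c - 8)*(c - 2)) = c - 8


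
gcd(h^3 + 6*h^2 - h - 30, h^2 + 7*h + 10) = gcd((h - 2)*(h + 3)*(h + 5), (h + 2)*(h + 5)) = h + 5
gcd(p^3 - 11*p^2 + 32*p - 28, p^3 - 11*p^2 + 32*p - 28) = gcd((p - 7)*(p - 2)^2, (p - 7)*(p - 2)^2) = p^3 - 11*p^2 + 32*p - 28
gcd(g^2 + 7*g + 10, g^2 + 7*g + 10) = g^2 + 7*g + 10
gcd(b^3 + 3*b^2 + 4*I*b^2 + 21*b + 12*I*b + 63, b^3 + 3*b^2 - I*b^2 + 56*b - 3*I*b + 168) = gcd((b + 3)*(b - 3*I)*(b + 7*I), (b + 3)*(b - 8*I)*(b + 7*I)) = b^2 + b*(3 + 7*I) + 21*I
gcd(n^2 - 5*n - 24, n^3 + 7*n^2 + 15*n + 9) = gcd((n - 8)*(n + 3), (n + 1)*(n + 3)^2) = n + 3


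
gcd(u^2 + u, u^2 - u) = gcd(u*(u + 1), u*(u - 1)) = u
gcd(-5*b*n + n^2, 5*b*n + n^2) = n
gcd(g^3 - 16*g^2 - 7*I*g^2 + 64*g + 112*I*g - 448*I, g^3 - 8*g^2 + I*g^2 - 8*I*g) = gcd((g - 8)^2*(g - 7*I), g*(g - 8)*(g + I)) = g - 8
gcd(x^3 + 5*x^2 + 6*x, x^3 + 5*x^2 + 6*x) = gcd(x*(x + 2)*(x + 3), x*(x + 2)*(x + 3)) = x^3 + 5*x^2 + 6*x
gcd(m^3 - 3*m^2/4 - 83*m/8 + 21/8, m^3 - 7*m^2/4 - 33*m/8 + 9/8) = m - 1/4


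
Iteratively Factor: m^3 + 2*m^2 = (m + 2)*(m^2) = m*(m + 2)*(m)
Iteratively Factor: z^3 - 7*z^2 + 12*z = (z - 4)*(z^2 - 3*z) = z*(z - 4)*(z - 3)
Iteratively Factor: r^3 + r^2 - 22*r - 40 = (r + 2)*(r^2 - r - 20) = (r - 5)*(r + 2)*(r + 4)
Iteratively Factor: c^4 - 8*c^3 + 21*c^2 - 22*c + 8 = (c - 1)*(c^3 - 7*c^2 + 14*c - 8) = (c - 4)*(c - 1)*(c^2 - 3*c + 2) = (c - 4)*(c - 1)^2*(c - 2)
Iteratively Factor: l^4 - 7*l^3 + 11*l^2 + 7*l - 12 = (l - 3)*(l^3 - 4*l^2 - l + 4) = (l - 4)*(l - 3)*(l^2 - 1) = (l - 4)*(l - 3)*(l + 1)*(l - 1)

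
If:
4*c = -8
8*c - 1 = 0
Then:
No Solution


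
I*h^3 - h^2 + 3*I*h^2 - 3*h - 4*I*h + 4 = (h + 4)*(h + I)*(I*h - I)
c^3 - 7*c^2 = c^2*(c - 7)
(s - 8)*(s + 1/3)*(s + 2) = s^3 - 17*s^2/3 - 18*s - 16/3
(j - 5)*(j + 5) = j^2 - 25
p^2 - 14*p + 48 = (p - 8)*(p - 6)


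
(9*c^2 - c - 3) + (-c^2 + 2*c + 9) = 8*c^2 + c + 6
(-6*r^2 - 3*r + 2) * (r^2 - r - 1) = -6*r^4 + 3*r^3 + 11*r^2 + r - 2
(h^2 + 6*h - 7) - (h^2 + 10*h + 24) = -4*h - 31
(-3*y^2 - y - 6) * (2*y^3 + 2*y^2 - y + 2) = -6*y^5 - 8*y^4 - 11*y^3 - 17*y^2 + 4*y - 12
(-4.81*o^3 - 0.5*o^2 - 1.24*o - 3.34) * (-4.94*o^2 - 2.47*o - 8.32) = 23.7614*o^5 + 14.3507*o^4 + 47.3798*o^3 + 23.7224*o^2 + 18.5666*o + 27.7888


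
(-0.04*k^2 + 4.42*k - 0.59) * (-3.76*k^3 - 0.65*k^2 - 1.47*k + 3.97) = 0.1504*k^5 - 16.5932*k^4 - 0.5958*k^3 - 6.2727*k^2 + 18.4147*k - 2.3423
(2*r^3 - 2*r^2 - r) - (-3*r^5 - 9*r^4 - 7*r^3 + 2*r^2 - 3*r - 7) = 3*r^5 + 9*r^4 + 9*r^3 - 4*r^2 + 2*r + 7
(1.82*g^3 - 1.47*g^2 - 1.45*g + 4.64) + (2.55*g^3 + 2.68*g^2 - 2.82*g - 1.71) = 4.37*g^3 + 1.21*g^2 - 4.27*g + 2.93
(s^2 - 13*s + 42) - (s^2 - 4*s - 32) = 74 - 9*s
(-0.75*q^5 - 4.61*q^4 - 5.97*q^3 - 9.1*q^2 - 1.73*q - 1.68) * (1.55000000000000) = -1.1625*q^5 - 7.1455*q^4 - 9.2535*q^3 - 14.105*q^2 - 2.6815*q - 2.604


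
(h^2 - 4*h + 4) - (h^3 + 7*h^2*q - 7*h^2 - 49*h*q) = -h^3 - 7*h^2*q + 8*h^2 + 49*h*q - 4*h + 4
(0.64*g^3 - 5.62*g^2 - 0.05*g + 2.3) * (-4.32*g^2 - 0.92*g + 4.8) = -2.7648*g^5 + 23.6896*g^4 + 8.4584*g^3 - 36.866*g^2 - 2.356*g + 11.04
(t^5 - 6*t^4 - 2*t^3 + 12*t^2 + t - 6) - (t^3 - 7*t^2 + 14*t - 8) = t^5 - 6*t^4 - 3*t^3 + 19*t^2 - 13*t + 2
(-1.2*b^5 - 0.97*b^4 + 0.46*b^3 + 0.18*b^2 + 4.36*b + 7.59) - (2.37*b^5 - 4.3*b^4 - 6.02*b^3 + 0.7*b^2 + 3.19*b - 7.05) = -3.57*b^5 + 3.33*b^4 + 6.48*b^3 - 0.52*b^2 + 1.17*b + 14.64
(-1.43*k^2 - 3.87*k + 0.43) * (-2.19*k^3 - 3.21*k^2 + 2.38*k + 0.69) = 3.1317*k^5 + 13.0656*k^4 + 8.0776*k^3 - 11.5776*k^2 - 1.6469*k + 0.2967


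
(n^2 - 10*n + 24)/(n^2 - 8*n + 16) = (n - 6)/(n - 4)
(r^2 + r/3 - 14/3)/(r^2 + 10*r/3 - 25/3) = (3*r^2 + r - 14)/(3*r^2 + 10*r - 25)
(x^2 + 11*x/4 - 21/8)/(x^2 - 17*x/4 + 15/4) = (8*x^2 + 22*x - 21)/(2*(4*x^2 - 17*x + 15))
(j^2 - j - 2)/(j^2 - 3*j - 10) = (-j^2 + j + 2)/(-j^2 + 3*j + 10)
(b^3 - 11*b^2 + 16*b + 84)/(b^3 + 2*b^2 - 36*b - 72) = (b - 7)/(b + 6)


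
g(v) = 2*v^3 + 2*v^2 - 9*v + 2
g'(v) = 6*v^2 + 4*v - 9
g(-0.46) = 6.37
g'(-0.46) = -9.57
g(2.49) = 22.87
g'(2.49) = 38.16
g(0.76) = -2.81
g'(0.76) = -2.49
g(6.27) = 517.18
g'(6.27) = 251.96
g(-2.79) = -0.76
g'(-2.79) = 26.54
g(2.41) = 19.92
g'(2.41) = 35.49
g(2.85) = 38.89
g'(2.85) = 51.14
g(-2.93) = -4.77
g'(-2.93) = 30.79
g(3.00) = 47.00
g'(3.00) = 57.00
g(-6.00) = -304.00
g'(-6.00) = 183.00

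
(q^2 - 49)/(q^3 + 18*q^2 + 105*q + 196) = (q - 7)/(q^2 + 11*q + 28)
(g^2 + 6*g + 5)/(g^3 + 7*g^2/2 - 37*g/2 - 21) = 2*(g + 5)/(2*g^2 + 5*g - 42)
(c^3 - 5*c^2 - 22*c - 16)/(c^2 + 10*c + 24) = (c^3 - 5*c^2 - 22*c - 16)/(c^2 + 10*c + 24)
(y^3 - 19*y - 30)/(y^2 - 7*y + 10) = (y^2 + 5*y + 6)/(y - 2)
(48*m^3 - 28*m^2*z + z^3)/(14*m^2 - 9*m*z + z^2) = (-24*m^2 + 2*m*z + z^2)/(-7*m + z)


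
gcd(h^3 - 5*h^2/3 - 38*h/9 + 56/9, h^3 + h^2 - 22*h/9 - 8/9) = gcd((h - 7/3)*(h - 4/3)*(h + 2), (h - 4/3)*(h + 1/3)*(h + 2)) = h^2 + 2*h/3 - 8/3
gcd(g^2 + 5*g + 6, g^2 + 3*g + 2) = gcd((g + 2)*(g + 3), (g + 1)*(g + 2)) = g + 2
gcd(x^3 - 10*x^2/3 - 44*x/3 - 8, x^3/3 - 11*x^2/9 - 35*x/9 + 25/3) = 1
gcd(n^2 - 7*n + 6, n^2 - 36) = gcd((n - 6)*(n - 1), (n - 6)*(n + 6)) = n - 6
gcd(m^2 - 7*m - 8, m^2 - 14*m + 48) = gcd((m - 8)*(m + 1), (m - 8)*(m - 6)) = m - 8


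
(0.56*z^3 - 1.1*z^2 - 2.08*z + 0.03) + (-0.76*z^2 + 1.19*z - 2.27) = 0.56*z^3 - 1.86*z^2 - 0.89*z - 2.24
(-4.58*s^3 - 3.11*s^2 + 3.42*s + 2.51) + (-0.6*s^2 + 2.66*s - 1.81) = -4.58*s^3 - 3.71*s^2 + 6.08*s + 0.7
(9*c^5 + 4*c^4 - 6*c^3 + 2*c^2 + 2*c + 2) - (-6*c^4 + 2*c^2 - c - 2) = 9*c^5 + 10*c^4 - 6*c^3 + 3*c + 4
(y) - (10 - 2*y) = 3*y - 10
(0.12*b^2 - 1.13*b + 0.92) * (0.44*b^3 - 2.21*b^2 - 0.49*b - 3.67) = 0.0528*b^5 - 0.7624*b^4 + 2.8433*b^3 - 1.9199*b^2 + 3.6963*b - 3.3764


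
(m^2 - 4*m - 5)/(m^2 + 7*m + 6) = (m - 5)/(m + 6)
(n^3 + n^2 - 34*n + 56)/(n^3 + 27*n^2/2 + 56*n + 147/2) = 2*(n^2 - 6*n + 8)/(2*n^2 + 13*n + 21)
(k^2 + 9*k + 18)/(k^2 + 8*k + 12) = (k + 3)/(k + 2)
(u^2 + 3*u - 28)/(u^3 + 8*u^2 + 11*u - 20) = (u^2 + 3*u - 28)/(u^3 + 8*u^2 + 11*u - 20)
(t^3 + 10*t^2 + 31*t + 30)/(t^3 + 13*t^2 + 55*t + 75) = (t + 2)/(t + 5)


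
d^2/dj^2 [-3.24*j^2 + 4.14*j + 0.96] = -6.48000000000000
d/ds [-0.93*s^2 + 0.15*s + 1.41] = 0.15 - 1.86*s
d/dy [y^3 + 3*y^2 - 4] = 3*y*(y + 2)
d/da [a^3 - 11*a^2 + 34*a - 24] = 3*a^2 - 22*a + 34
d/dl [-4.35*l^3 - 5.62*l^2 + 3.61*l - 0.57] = -13.05*l^2 - 11.24*l + 3.61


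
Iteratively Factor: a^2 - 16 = (a - 4)*(a + 4)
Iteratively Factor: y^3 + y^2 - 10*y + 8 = (y - 1)*(y^2 + 2*y - 8) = (y - 2)*(y - 1)*(y + 4)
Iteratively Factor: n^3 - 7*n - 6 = (n - 3)*(n^2 + 3*n + 2) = (n - 3)*(n + 1)*(n + 2)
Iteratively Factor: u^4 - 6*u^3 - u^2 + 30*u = (u - 3)*(u^3 - 3*u^2 - 10*u) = u*(u - 3)*(u^2 - 3*u - 10) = u*(u - 5)*(u - 3)*(u + 2)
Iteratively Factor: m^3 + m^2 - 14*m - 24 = (m + 2)*(m^2 - m - 12) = (m - 4)*(m + 2)*(m + 3)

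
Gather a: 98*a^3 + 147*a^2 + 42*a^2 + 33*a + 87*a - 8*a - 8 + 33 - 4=98*a^3 + 189*a^2 + 112*a + 21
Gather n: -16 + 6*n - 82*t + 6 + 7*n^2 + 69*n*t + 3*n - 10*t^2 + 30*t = 7*n^2 + n*(69*t + 9) - 10*t^2 - 52*t - 10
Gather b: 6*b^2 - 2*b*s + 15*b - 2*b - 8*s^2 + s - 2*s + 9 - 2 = 6*b^2 + b*(13 - 2*s) - 8*s^2 - s + 7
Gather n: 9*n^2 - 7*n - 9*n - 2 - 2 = 9*n^2 - 16*n - 4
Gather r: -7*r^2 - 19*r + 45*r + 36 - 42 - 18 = -7*r^2 + 26*r - 24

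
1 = 1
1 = 1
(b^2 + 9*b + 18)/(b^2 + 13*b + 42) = (b + 3)/(b + 7)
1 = 1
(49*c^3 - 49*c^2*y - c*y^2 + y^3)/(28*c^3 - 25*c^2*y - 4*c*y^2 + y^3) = (7*c + y)/(4*c + y)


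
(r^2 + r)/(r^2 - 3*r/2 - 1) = 2*r*(r + 1)/(2*r^2 - 3*r - 2)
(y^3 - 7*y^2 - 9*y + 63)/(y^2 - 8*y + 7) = (y^2 - 9)/(y - 1)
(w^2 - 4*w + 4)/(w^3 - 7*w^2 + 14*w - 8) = (w - 2)/(w^2 - 5*w + 4)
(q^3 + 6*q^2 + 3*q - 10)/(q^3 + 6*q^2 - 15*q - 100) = (q^2 + q - 2)/(q^2 + q - 20)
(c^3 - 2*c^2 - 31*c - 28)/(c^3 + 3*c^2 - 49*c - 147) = (c^2 + 5*c + 4)/(c^2 + 10*c + 21)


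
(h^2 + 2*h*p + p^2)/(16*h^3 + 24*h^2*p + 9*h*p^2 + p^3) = (h + p)/(16*h^2 + 8*h*p + p^2)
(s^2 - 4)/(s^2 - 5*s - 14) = (s - 2)/(s - 7)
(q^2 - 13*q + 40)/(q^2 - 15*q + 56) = (q - 5)/(q - 7)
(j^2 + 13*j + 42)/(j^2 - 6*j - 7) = (j^2 + 13*j + 42)/(j^2 - 6*j - 7)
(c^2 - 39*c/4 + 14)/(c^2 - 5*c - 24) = (c - 7/4)/(c + 3)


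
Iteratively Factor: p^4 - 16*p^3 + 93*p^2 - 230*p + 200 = (p - 4)*(p^3 - 12*p^2 + 45*p - 50) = (p - 4)*(p - 2)*(p^2 - 10*p + 25) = (p - 5)*(p - 4)*(p - 2)*(p - 5)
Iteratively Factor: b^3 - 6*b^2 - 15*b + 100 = (b - 5)*(b^2 - b - 20) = (b - 5)*(b + 4)*(b - 5)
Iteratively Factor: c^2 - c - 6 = (c + 2)*(c - 3)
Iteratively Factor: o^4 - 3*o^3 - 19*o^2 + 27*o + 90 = (o - 3)*(o^3 - 19*o - 30) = (o - 3)*(o + 2)*(o^2 - 2*o - 15) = (o - 3)*(o + 2)*(o + 3)*(o - 5)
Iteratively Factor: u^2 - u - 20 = (u + 4)*(u - 5)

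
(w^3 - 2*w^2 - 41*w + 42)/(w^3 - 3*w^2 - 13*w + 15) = (w^2 - w - 42)/(w^2 - 2*w - 15)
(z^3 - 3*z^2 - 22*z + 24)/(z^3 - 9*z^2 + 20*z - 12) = (z + 4)/(z - 2)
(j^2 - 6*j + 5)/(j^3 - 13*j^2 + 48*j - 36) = (j - 5)/(j^2 - 12*j + 36)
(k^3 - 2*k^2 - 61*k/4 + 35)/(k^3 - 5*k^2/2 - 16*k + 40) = (k - 7/2)/(k - 4)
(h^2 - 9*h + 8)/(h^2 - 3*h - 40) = (h - 1)/(h + 5)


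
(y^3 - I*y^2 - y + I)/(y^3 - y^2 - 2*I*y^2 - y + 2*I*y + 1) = (y + 1)/(y - I)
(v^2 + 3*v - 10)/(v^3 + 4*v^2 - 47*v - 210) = (v - 2)/(v^2 - v - 42)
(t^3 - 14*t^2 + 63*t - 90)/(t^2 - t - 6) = (t^2 - 11*t + 30)/(t + 2)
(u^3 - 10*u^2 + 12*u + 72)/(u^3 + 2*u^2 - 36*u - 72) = (u - 6)/(u + 6)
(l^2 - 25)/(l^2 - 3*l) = (l^2 - 25)/(l*(l - 3))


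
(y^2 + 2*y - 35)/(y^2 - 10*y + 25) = (y + 7)/(y - 5)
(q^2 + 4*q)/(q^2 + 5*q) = (q + 4)/(q + 5)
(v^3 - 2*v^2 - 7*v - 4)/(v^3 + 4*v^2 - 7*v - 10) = (v^2 - 3*v - 4)/(v^2 + 3*v - 10)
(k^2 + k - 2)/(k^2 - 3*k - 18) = (-k^2 - k + 2)/(-k^2 + 3*k + 18)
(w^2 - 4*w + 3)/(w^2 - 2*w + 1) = (w - 3)/(w - 1)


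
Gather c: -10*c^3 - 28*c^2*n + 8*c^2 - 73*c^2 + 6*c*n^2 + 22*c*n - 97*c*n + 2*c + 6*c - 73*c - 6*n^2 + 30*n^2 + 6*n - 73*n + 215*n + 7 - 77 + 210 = -10*c^3 + c^2*(-28*n - 65) + c*(6*n^2 - 75*n - 65) + 24*n^2 + 148*n + 140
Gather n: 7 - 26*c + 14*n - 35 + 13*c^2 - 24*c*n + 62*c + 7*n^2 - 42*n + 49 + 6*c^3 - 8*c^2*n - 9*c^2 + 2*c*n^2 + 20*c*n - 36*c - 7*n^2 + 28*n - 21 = 6*c^3 + 4*c^2 + 2*c*n^2 + n*(-8*c^2 - 4*c)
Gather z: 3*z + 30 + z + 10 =4*z + 40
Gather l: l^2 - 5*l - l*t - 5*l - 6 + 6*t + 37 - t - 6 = l^2 + l*(-t - 10) + 5*t + 25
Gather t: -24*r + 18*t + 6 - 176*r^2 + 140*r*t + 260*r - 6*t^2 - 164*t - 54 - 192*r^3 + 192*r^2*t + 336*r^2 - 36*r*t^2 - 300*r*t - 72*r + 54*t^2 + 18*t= -192*r^3 + 160*r^2 + 164*r + t^2*(48 - 36*r) + t*(192*r^2 - 160*r - 128) - 48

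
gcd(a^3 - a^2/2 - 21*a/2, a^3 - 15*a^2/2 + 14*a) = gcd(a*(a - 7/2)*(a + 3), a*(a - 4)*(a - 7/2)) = a^2 - 7*a/2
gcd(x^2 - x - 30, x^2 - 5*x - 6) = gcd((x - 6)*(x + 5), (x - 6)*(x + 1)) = x - 6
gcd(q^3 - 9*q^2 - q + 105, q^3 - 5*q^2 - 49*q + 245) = q^2 - 12*q + 35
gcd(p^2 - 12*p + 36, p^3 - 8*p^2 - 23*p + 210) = p - 6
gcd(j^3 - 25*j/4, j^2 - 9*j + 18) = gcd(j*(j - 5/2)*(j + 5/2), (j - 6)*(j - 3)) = 1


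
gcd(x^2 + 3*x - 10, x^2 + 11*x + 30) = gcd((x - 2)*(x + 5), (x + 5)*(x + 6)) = x + 5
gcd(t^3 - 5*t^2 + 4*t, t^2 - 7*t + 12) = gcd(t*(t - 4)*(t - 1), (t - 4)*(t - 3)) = t - 4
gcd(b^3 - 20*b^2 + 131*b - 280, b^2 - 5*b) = b - 5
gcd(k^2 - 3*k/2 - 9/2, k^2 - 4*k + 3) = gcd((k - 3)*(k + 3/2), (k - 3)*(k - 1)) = k - 3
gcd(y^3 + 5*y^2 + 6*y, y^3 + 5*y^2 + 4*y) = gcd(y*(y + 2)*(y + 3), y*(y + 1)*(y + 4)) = y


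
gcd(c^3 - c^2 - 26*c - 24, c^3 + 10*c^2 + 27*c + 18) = c + 1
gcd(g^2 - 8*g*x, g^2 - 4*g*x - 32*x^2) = -g + 8*x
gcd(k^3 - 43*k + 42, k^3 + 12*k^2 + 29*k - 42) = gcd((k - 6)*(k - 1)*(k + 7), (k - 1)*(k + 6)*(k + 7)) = k^2 + 6*k - 7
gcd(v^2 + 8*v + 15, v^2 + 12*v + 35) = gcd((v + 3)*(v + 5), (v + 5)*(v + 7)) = v + 5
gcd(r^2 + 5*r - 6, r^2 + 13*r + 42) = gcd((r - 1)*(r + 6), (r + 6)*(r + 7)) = r + 6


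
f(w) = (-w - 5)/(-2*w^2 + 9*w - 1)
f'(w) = (-w - 5)*(4*w - 9)/(-2*w^2 + 9*w - 1)^2 - 1/(-2*w^2 + 9*w - 1)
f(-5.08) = -0.00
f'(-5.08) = 0.01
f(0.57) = -1.60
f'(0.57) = 2.80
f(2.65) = -0.87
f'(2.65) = -0.27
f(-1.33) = 0.22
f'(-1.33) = 0.25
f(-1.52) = 0.18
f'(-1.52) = 0.19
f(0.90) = -1.08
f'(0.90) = 0.88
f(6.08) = 0.55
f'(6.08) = -0.37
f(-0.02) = 4.22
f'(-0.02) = 33.28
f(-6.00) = -0.00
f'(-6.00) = 0.01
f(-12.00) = -0.02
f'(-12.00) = 0.00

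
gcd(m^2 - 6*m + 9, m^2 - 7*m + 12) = m - 3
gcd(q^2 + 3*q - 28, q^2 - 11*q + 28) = q - 4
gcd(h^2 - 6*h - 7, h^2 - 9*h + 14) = h - 7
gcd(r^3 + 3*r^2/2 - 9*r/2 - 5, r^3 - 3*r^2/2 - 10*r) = r + 5/2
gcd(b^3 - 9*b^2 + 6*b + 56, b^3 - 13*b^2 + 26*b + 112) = b^2 - 5*b - 14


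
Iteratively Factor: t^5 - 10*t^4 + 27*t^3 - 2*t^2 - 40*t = (t - 4)*(t^4 - 6*t^3 + 3*t^2 + 10*t) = (t - 5)*(t - 4)*(t^3 - t^2 - 2*t) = (t - 5)*(t - 4)*(t + 1)*(t^2 - 2*t) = (t - 5)*(t - 4)*(t - 2)*(t + 1)*(t)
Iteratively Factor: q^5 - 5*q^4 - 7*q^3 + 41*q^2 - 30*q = (q - 2)*(q^4 - 3*q^3 - 13*q^2 + 15*q) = (q - 2)*(q + 3)*(q^3 - 6*q^2 + 5*q) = q*(q - 2)*(q + 3)*(q^2 - 6*q + 5) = q*(q - 5)*(q - 2)*(q + 3)*(q - 1)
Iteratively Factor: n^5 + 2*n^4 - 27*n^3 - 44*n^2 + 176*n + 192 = (n + 4)*(n^4 - 2*n^3 - 19*n^2 + 32*n + 48) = (n - 4)*(n + 4)*(n^3 + 2*n^2 - 11*n - 12) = (n - 4)*(n + 4)^2*(n^2 - 2*n - 3) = (n - 4)*(n + 1)*(n + 4)^2*(n - 3)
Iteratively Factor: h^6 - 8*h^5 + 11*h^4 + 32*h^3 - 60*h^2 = (h - 2)*(h^5 - 6*h^4 - h^3 + 30*h^2) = (h - 5)*(h - 2)*(h^4 - h^3 - 6*h^2) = h*(h - 5)*(h - 2)*(h^3 - h^2 - 6*h) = h*(h - 5)*(h - 3)*(h - 2)*(h^2 + 2*h) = h^2*(h - 5)*(h - 3)*(h - 2)*(h + 2)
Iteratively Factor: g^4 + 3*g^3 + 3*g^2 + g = (g + 1)*(g^3 + 2*g^2 + g) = (g + 1)^2*(g^2 + g) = g*(g + 1)^2*(g + 1)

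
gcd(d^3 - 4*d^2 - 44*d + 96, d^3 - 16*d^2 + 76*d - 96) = d^2 - 10*d + 16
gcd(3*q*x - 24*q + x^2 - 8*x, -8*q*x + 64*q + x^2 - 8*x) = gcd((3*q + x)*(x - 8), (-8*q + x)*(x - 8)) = x - 8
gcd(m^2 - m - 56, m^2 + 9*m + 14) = m + 7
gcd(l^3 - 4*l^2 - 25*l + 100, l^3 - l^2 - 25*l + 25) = l^2 - 25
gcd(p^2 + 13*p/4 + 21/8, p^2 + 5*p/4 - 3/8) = p + 3/2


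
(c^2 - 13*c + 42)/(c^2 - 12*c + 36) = (c - 7)/(c - 6)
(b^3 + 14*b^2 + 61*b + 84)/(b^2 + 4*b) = b + 10 + 21/b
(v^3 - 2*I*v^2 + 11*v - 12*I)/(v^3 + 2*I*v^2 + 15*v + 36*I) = (v - I)/(v + 3*I)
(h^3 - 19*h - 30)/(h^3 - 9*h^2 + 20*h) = (h^2 + 5*h + 6)/(h*(h - 4))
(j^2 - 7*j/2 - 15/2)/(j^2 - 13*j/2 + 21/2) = (2*j^2 - 7*j - 15)/(2*j^2 - 13*j + 21)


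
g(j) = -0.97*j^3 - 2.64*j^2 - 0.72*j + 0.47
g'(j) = -2.91*j^2 - 5.28*j - 0.72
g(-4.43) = 36.18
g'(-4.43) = -34.44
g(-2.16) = -0.52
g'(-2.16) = -2.89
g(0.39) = -0.27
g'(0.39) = -3.22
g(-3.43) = 11.02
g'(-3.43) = -16.85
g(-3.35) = 9.72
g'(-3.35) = -15.69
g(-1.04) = -0.55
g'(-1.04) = 1.62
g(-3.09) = 6.11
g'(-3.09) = -12.19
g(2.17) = -23.44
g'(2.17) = -25.88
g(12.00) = -2064.49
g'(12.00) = -483.12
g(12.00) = -2064.49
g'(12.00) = -483.12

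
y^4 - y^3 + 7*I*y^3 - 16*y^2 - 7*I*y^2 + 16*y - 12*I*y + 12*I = (y - 1)*(y + 2*I)^2*(y + 3*I)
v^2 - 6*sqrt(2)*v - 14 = (v - 7*sqrt(2))*(v + sqrt(2))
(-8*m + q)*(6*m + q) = -48*m^2 - 2*m*q + q^2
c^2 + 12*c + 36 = (c + 6)^2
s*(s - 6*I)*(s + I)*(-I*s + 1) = -I*s^4 - 4*s^3 - 11*I*s^2 + 6*s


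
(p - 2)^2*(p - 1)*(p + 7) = p^4 + 2*p^3 - 27*p^2 + 52*p - 28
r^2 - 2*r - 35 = (r - 7)*(r + 5)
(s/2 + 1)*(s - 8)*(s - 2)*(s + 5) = s^4/2 - 3*s^3/2 - 22*s^2 + 6*s + 80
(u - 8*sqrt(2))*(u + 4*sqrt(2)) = u^2 - 4*sqrt(2)*u - 64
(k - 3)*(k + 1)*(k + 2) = k^3 - 7*k - 6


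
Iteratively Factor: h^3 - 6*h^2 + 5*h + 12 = (h + 1)*(h^2 - 7*h + 12) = (h - 4)*(h + 1)*(h - 3)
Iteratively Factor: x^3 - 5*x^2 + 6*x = (x)*(x^2 - 5*x + 6) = x*(x - 2)*(x - 3)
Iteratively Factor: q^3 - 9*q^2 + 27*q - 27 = (q - 3)*(q^2 - 6*q + 9) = (q - 3)^2*(q - 3)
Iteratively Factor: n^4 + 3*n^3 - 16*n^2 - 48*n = (n + 4)*(n^3 - n^2 - 12*n) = (n - 4)*(n + 4)*(n^2 + 3*n) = n*(n - 4)*(n + 4)*(n + 3)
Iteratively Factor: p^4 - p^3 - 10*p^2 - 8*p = (p + 1)*(p^3 - 2*p^2 - 8*p) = (p + 1)*(p + 2)*(p^2 - 4*p) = p*(p + 1)*(p + 2)*(p - 4)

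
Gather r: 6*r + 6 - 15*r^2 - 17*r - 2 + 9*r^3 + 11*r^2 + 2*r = 9*r^3 - 4*r^2 - 9*r + 4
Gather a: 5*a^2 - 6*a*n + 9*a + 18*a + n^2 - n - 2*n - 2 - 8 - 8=5*a^2 + a*(27 - 6*n) + n^2 - 3*n - 18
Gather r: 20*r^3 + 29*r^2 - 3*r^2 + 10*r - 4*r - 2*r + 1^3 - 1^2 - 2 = 20*r^3 + 26*r^2 + 4*r - 2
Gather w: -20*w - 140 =-20*w - 140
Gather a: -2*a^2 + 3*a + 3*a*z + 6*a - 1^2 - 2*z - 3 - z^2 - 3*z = -2*a^2 + a*(3*z + 9) - z^2 - 5*z - 4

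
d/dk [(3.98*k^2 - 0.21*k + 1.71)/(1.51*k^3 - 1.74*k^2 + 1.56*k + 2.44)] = (-6.0098*k^4 + 0.6342*k^3 - 1.9029*k^2 + 25.3732*k - 3.18)/(2.2801*k^6 - 5.2548*k^5 + 7.7388*k^4 + 1.94*k^3 - 6.0576*k^2 + 7.6128*k + 5.9536)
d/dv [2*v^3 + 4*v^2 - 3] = 2*v*(3*v + 4)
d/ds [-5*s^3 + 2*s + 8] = 2 - 15*s^2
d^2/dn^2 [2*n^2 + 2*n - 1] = 4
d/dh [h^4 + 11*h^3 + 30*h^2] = h*(4*h^2 + 33*h + 60)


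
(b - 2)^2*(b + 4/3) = b^3 - 8*b^2/3 - 4*b/3 + 16/3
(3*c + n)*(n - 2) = 3*c*n - 6*c + n^2 - 2*n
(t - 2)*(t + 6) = t^2 + 4*t - 12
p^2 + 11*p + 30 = (p + 5)*(p + 6)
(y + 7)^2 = y^2 + 14*y + 49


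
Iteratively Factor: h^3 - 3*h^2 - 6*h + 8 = (h - 4)*(h^2 + h - 2) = (h - 4)*(h - 1)*(h + 2)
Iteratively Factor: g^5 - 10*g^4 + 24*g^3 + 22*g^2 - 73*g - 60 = (g + 1)*(g^4 - 11*g^3 + 35*g^2 - 13*g - 60) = (g - 5)*(g + 1)*(g^3 - 6*g^2 + 5*g + 12) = (g - 5)*(g - 4)*(g + 1)*(g^2 - 2*g - 3) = (g - 5)*(g - 4)*(g - 3)*(g + 1)*(g + 1)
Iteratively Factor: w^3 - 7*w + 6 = (w - 1)*(w^2 + w - 6) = (w - 1)*(w + 3)*(w - 2)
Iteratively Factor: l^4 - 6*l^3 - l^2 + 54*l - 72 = (l - 3)*(l^3 - 3*l^2 - 10*l + 24) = (l - 3)*(l + 3)*(l^2 - 6*l + 8) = (l - 4)*(l - 3)*(l + 3)*(l - 2)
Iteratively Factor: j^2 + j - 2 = (j + 2)*(j - 1)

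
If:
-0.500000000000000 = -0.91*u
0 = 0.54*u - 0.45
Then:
No Solution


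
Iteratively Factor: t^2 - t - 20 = (t - 5)*(t + 4)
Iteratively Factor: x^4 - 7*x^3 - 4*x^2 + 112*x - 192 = (x - 4)*(x^3 - 3*x^2 - 16*x + 48) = (x - 4)*(x - 3)*(x^2 - 16) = (x - 4)*(x - 3)*(x + 4)*(x - 4)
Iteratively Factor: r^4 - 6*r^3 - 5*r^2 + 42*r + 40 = (r - 4)*(r^3 - 2*r^2 - 13*r - 10) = (r - 4)*(r + 2)*(r^2 - 4*r - 5) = (r - 4)*(r + 1)*(r + 2)*(r - 5)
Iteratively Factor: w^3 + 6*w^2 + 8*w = (w + 2)*(w^2 + 4*w) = (w + 2)*(w + 4)*(w)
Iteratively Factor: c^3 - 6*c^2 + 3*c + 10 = (c + 1)*(c^2 - 7*c + 10) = (c - 2)*(c + 1)*(c - 5)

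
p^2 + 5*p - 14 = (p - 2)*(p + 7)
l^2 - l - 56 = (l - 8)*(l + 7)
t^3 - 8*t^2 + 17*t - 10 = (t - 5)*(t - 2)*(t - 1)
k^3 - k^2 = k^2*(k - 1)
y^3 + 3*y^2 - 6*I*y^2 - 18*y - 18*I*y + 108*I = (y - 3)*(y + 6)*(y - 6*I)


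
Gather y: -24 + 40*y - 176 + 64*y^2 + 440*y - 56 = 64*y^2 + 480*y - 256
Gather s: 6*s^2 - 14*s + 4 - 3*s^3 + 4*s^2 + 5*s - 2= -3*s^3 + 10*s^2 - 9*s + 2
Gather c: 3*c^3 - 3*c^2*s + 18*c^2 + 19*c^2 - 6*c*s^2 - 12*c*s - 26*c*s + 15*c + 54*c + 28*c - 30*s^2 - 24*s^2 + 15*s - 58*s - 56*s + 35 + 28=3*c^3 + c^2*(37 - 3*s) + c*(-6*s^2 - 38*s + 97) - 54*s^2 - 99*s + 63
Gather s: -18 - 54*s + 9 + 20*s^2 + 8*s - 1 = 20*s^2 - 46*s - 10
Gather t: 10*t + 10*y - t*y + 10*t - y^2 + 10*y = t*(20 - y) - y^2 + 20*y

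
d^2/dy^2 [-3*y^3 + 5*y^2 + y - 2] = 10 - 18*y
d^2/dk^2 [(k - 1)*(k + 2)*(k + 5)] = 6*k + 12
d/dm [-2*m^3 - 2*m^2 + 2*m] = -6*m^2 - 4*m + 2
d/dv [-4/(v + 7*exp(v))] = 4*(7*exp(v) + 1)/(v + 7*exp(v))^2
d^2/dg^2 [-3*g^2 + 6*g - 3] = -6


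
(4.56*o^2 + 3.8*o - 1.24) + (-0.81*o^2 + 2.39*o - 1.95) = 3.75*o^2 + 6.19*o - 3.19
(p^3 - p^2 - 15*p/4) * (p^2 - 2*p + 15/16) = p^5 - 3*p^4 - 13*p^3/16 + 105*p^2/16 - 225*p/64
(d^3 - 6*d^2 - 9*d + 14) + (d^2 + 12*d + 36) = d^3 - 5*d^2 + 3*d + 50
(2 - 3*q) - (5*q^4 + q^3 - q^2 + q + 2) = -5*q^4 - q^3 + q^2 - 4*q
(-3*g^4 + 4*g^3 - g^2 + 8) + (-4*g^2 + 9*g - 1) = -3*g^4 + 4*g^3 - 5*g^2 + 9*g + 7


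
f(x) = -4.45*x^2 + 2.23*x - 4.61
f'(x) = 2.23 - 8.9*x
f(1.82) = -15.29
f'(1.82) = -13.97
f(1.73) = -14.07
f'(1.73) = -13.17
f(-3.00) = -51.35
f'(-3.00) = 28.93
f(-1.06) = -11.97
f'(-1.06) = 11.66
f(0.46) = -4.53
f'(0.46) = -1.86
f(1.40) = -10.21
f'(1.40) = -10.23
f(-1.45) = -17.20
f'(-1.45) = 15.14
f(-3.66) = -72.38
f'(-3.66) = 34.80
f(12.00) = -618.65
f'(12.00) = -104.57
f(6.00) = -151.43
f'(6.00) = -51.17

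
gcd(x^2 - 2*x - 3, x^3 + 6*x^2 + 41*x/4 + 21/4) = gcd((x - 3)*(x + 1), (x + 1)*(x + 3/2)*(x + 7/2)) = x + 1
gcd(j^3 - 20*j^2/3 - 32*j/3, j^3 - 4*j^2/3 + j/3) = j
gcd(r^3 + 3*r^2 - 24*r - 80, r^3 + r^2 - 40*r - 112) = r^2 + 8*r + 16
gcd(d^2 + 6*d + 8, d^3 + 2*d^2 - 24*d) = 1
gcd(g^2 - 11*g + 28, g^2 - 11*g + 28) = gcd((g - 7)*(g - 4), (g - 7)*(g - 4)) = g^2 - 11*g + 28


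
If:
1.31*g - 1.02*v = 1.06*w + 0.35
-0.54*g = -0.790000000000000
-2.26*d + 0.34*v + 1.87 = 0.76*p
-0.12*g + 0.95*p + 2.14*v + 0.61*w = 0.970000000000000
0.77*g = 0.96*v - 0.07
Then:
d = 1.61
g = 1.46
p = -1.78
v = 1.25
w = 0.28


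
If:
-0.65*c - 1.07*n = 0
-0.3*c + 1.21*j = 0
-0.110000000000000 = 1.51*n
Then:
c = 0.12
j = 0.03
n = -0.07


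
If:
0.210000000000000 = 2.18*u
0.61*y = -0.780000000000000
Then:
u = 0.10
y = -1.28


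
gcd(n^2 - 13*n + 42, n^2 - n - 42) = n - 7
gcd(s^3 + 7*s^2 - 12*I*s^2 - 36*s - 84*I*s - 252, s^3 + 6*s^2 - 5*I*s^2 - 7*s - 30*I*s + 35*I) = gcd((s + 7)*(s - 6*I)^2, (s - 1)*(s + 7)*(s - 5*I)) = s + 7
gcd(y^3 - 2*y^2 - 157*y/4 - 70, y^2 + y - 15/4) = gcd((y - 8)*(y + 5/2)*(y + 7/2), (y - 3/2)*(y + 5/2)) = y + 5/2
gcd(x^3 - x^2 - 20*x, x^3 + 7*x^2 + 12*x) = x^2 + 4*x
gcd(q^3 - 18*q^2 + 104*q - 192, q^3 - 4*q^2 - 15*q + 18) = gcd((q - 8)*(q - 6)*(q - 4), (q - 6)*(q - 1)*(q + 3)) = q - 6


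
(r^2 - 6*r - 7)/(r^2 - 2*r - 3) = (r - 7)/(r - 3)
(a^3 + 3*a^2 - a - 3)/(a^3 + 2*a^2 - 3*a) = (a + 1)/a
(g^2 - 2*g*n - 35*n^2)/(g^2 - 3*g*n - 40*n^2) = (g - 7*n)/(g - 8*n)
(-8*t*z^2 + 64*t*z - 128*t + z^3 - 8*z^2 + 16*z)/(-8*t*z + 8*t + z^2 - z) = (z^2 - 8*z + 16)/(z - 1)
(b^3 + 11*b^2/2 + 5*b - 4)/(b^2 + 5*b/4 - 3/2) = 2*(2*b^2 + 7*b - 4)/(4*b - 3)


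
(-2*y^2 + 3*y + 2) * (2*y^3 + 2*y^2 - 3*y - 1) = -4*y^5 + 2*y^4 + 16*y^3 - 3*y^2 - 9*y - 2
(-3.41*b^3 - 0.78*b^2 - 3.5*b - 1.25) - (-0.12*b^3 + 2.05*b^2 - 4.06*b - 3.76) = -3.29*b^3 - 2.83*b^2 + 0.56*b + 2.51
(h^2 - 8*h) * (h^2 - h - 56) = h^4 - 9*h^3 - 48*h^2 + 448*h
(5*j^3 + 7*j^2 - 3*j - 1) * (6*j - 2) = 30*j^4 + 32*j^3 - 32*j^2 + 2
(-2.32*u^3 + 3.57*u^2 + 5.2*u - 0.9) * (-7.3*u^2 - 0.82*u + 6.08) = 16.936*u^5 - 24.1586*u^4 - 54.993*u^3 + 24.0116*u^2 + 32.354*u - 5.472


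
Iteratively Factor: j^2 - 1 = (j + 1)*(j - 1)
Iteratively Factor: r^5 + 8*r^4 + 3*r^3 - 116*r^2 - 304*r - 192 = (r + 4)*(r^4 + 4*r^3 - 13*r^2 - 64*r - 48) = (r + 4)^2*(r^3 - 13*r - 12) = (r + 3)*(r + 4)^2*(r^2 - 3*r - 4) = (r + 1)*(r + 3)*(r + 4)^2*(r - 4)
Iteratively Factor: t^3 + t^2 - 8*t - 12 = (t + 2)*(t^2 - t - 6) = (t - 3)*(t + 2)*(t + 2)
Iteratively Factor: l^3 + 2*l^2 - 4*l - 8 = (l - 2)*(l^2 + 4*l + 4) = (l - 2)*(l + 2)*(l + 2)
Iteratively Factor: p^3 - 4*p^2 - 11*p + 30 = (p + 3)*(p^2 - 7*p + 10) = (p - 2)*(p + 3)*(p - 5)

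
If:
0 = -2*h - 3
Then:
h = -3/2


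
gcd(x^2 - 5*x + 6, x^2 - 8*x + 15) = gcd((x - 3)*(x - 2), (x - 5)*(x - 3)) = x - 3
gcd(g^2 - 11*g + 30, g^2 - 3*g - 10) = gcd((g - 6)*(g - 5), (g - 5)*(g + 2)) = g - 5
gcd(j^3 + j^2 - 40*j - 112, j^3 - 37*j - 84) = j^2 - 3*j - 28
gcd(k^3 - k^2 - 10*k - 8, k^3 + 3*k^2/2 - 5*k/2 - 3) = k^2 + 3*k + 2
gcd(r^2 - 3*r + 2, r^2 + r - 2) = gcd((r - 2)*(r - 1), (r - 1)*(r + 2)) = r - 1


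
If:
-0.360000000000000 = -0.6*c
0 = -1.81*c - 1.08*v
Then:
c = 0.60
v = -1.01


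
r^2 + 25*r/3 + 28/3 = (r + 4/3)*(r + 7)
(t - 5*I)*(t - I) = t^2 - 6*I*t - 5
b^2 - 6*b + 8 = (b - 4)*(b - 2)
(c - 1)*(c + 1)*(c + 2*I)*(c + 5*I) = c^4 + 7*I*c^3 - 11*c^2 - 7*I*c + 10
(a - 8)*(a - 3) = a^2 - 11*a + 24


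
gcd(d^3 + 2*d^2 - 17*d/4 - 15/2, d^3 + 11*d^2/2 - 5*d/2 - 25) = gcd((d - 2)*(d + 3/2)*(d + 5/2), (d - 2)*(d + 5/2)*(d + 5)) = d^2 + d/2 - 5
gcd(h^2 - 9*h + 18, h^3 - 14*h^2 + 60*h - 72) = h - 6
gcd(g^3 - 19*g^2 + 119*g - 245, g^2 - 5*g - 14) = g - 7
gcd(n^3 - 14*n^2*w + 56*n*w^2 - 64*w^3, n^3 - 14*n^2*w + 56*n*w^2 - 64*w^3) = -n^3 + 14*n^2*w - 56*n*w^2 + 64*w^3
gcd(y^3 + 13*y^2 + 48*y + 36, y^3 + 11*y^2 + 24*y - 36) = y^2 + 12*y + 36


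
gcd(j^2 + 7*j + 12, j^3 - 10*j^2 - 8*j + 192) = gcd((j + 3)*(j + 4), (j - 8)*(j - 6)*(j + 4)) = j + 4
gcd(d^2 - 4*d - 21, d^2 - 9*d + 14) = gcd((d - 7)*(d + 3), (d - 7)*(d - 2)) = d - 7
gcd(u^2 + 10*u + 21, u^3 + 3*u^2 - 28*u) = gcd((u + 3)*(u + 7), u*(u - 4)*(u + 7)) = u + 7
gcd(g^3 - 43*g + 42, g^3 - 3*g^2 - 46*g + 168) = g^2 + g - 42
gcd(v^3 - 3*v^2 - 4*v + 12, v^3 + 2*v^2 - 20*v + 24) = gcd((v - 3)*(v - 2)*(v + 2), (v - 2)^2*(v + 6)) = v - 2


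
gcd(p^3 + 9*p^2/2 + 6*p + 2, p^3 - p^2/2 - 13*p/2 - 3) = p^2 + 5*p/2 + 1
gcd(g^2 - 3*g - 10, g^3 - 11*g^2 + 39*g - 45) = g - 5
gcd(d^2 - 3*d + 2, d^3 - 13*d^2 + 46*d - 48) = d - 2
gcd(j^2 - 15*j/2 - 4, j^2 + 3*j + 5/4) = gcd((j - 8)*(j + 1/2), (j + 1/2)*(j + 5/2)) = j + 1/2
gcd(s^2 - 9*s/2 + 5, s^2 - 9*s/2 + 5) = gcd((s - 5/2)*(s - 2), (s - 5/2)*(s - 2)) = s^2 - 9*s/2 + 5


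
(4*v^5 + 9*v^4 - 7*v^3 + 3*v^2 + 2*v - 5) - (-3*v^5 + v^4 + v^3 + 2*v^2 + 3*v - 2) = 7*v^5 + 8*v^4 - 8*v^3 + v^2 - v - 3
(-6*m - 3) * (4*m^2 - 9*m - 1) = -24*m^3 + 42*m^2 + 33*m + 3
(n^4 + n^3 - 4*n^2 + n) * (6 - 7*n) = -7*n^5 - n^4 + 34*n^3 - 31*n^2 + 6*n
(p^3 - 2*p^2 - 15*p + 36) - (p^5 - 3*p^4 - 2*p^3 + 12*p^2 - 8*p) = -p^5 + 3*p^4 + 3*p^3 - 14*p^2 - 7*p + 36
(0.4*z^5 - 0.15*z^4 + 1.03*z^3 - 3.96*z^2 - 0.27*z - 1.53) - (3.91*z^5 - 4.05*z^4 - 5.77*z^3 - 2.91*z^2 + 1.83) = -3.51*z^5 + 3.9*z^4 + 6.8*z^3 - 1.05*z^2 - 0.27*z - 3.36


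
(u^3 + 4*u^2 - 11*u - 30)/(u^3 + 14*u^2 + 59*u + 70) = (u - 3)/(u + 7)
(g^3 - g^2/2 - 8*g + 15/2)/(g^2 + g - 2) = (2*g^2 + g - 15)/(2*(g + 2))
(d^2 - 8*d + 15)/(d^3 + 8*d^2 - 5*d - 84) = (d - 5)/(d^2 + 11*d + 28)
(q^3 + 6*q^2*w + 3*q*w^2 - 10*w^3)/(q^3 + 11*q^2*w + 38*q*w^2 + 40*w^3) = (q - w)/(q + 4*w)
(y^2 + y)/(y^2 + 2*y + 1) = y/(y + 1)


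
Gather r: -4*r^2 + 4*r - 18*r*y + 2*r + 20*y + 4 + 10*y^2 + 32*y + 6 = -4*r^2 + r*(6 - 18*y) + 10*y^2 + 52*y + 10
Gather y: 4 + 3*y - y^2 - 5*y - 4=-y^2 - 2*y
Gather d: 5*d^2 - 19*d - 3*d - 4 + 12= 5*d^2 - 22*d + 8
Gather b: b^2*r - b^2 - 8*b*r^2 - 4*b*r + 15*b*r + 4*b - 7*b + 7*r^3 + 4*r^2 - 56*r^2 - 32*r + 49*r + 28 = b^2*(r - 1) + b*(-8*r^2 + 11*r - 3) + 7*r^3 - 52*r^2 + 17*r + 28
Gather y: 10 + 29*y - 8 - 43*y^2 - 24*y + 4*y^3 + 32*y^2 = 4*y^3 - 11*y^2 + 5*y + 2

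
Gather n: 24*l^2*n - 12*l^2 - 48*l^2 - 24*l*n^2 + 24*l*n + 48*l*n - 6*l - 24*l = -60*l^2 - 24*l*n^2 - 30*l + n*(24*l^2 + 72*l)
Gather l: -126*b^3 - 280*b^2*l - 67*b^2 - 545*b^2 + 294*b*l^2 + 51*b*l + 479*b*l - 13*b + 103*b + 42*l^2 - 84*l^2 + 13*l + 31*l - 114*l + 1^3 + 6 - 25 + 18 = -126*b^3 - 612*b^2 + 90*b + l^2*(294*b - 42) + l*(-280*b^2 + 530*b - 70)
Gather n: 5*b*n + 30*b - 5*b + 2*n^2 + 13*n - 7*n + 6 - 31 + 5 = 25*b + 2*n^2 + n*(5*b + 6) - 20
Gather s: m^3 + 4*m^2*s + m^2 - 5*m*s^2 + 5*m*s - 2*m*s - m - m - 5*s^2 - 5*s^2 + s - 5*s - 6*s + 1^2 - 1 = m^3 + m^2 - 2*m + s^2*(-5*m - 10) + s*(4*m^2 + 3*m - 10)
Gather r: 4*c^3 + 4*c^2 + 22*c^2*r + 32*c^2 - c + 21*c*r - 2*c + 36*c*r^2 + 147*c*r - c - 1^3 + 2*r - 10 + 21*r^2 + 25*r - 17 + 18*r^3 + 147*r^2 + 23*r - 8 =4*c^3 + 36*c^2 - 4*c + 18*r^3 + r^2*(36*c + 168) + r*(22*c^2 + 168*c + 50) - 36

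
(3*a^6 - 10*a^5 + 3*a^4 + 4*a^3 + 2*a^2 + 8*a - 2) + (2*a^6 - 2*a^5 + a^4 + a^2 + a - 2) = 5*a^6 - 12*a^5 + 4*a^4 + 4*a^3 + 3*a^2 + 9*a - 4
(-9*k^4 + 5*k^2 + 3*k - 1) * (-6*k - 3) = 54*k^5 + 27*k^4 - 30*k^3 - 33*k^2 - 3*k + 3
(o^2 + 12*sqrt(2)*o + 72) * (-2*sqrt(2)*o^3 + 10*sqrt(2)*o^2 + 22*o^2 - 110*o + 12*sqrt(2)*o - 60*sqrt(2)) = -2*sqrt(2)*o^5 - 26*o^4 + 10*sqrt(2)*o^4 + 130*o^3 + 132*sqrt(2)*o^3 - 660*sqrt(2)*o^2 + 1872*o^2 - 9360*o + 864*sqrt(2)*o - 4320*sqrt(2)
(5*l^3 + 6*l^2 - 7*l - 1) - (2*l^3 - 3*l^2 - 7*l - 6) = 3*l^3 + 9*l^2 + 5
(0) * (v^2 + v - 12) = 0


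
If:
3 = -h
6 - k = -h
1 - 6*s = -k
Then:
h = -3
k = 3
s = 2/3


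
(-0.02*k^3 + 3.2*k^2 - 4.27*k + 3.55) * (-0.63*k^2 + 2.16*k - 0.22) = 0.0126*k^5 - 2.0592*k^4 + 9.6065*k^3 - 12.1637*k^2 + 8.6074*k - 0.781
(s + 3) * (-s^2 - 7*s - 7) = -s^3 - 10*s^2 - 28*s - 21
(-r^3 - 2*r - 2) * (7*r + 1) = -7*r^4 - r^3 - 14*r^2 - 16*r - 2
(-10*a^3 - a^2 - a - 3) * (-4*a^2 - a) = 40*a^5 + 14*a^4 + 5*a^3 + 13*a^2 + 3*a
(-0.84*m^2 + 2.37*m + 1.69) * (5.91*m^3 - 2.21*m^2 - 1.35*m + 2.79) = -4.9644*m^5 + 15.8631*m^4 + 5.8842*m^3 - 9.278*m^2 + 4.3308*m + 4.7151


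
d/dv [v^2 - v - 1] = 2*v - 1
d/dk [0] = 0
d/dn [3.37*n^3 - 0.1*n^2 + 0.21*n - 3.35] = 10.11*n^2 - 0.2*n + 0.21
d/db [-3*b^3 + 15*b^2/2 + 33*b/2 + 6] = -9*b^2 + 15*b + 33/2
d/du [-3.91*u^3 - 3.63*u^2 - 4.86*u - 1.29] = -11.73*u^2 - 7.26*u - 4.86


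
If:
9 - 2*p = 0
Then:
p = 9/2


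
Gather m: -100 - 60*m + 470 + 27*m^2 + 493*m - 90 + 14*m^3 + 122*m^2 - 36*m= 14*m^3 + 149*m^2 + 397*m + 280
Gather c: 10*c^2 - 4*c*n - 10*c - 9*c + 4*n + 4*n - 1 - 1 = 10*c^2 + c*(-4*n - 19) + 8*n - 2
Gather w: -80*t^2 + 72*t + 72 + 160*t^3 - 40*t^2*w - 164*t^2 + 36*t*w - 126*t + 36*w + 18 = 160*t^3 - 244*t^2 - 54*t + w*(-40*t^2 + 36*t + 36) + 90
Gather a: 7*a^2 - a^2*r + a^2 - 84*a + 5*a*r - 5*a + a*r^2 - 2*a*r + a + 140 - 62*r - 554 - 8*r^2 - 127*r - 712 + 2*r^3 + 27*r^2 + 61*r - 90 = a^2*(8 - r) + a*(r^2 + 3*r - 88) + 2*r^3 + 19*r^2 - 128*r - 1216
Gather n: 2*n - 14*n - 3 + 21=18 - 12*n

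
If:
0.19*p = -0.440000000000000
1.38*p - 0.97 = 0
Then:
No Solution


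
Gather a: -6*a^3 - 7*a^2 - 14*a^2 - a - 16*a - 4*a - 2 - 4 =-6*a^3 - 21*a^2 - 21*a - 6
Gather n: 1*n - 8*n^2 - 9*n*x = -8*n^2 + n*(1 - 9*x)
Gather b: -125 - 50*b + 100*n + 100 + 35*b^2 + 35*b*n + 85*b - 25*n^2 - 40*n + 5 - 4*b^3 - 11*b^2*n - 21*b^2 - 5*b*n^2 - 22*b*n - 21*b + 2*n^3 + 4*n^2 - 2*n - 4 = -4*b^3 + b^2*(14 - 11*n) + b*(-5*n^2 + 13*n + 14) + 2*n^3 - 21*n^2 + 58*n - 24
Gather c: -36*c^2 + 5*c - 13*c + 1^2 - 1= -36*c^2 - 8*c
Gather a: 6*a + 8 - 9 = 6*a - 1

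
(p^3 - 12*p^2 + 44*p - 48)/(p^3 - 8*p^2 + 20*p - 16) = (p - 6)/(p - 2)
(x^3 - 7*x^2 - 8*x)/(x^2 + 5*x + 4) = x*(x - 8)/(x + 4)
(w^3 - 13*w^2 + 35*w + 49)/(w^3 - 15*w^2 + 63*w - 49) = (w + 1)/(w - 1)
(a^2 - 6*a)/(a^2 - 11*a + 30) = a/(a - 5)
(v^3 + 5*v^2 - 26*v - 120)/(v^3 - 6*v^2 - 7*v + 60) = (v^2 + 10*v + 24)/(v^2 - v - 12)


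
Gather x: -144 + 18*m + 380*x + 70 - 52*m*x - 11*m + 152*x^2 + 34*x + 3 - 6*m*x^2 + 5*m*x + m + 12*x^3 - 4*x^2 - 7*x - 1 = 8*m + 12*x^3 + x^2*(148 - 6*m) + x*(407 - 47*m) - 72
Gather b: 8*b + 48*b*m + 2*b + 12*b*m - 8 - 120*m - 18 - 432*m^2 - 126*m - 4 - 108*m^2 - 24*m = b*(60*m + 10) - 540*m^2 - 270*m - 30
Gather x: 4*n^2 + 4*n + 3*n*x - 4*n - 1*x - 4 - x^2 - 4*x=4*n^2 - x^2 + x*(3*n - 5) - 4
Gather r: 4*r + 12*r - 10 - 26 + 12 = 16*r - 24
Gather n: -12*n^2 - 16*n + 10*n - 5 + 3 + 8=-12*n^2 - 6*n + 6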